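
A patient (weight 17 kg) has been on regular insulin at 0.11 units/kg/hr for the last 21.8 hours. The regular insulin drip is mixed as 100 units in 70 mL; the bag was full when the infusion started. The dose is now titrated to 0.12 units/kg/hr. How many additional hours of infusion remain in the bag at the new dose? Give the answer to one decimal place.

Initial rate:
Dose = 0.11 units/kg/hr × 17 kg = 1.87 units/hr
Concentration = 100 units ÷ 70 mL = 1.428571 units/mL
Rate = 1.87 units/hr ÷ 1.428571 units/mL = 1.309 mL/hr
Volume infused so far = 1.309 mL/hr × 21.8 hr = 28.5362 mL
Volume remaining = 70 − 28.5362 = 41.4638 mL
New rate:
Dose = 0.12 units/kg/hr × 17 kg = 2.04 units/hr
Rate = 2.04 units/hr ÷ 1.428571 units/mL = 1.428 mL/hr
Time remaining = 41.4638 mL ÷ 1.428 mL/hr = 29.03627 hr

29.0 hours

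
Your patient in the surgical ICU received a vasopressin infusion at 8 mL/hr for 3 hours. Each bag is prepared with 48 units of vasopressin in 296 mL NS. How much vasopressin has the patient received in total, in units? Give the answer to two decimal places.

3.89 units

Concentration = 48 units ÷ 296 mL = 0.1621622 units/mL
Drug rate = 8 mL/hr × 0.1621622 units/mL = 1.297297 units/hr
Total = 1.297297 units/hr × 3 hr = 3.891892 units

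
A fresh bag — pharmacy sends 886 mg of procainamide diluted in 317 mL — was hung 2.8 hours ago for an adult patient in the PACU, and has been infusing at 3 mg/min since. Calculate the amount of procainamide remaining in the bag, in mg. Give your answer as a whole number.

382 mg

3 mg/min × 60 min/hr = 180 mg/hr
Concentration = 886 mg ÷ 317 mL = 2.794953 mg/mL
Rate = 180 mg/hr ÷ 2.794953 mg/mL = 64.40181 mL/hr
Volume infused = 64.40181 mL/hr × 2.8 hr = 180.3251 mL
Volume remaining = 317 − 180.3251 = 136.6749 mL
Drug remaining = 136.6749 mL × 2.794953 mg/mL = 382 mg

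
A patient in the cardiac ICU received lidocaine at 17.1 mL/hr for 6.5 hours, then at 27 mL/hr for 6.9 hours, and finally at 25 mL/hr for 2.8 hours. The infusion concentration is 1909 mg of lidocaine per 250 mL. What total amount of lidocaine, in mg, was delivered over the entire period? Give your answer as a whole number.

2806 mg

Concentration = 1909 mg ÷ 250 mL = 7.636 mg/mL
Stage 1: 17.1 mL/hr × 6.5 hr = 111.15 mL → 111.15 mL × 7.636 mg/mL = 848.7414 mg
Stage 2: 27 mL/hr × 6.9 hr = 186.3 mL → 186.3 mL × 7.636 mg/mL = 1422.587 mg
Stage 3: 25 mL/hr × 2.8 hr = 70 mL → 70 mL × 7.636 mg/mL = 534.52 mg
Total = 848.7414 + 1422.587 + 534.52 = 2805.848 mg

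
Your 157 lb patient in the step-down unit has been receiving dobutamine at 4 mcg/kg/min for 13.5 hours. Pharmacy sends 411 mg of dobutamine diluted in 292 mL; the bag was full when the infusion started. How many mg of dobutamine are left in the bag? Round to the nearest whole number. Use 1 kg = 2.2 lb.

Weight = 157 lb ÷ 2.2 lb/kg = 71.36364 kg
Dose = 4 mcg/kg/min × 71.36364 kg = 285.4545 mcg/min
285.4545 mcg/min × 60 min/hr = 17127.27 mcg/hr
Concentration = 411 mg ÷ 292 mL = 1.407534 mg/mL = 1407.534 mcg/mL
Rate = 17127.27 mcg/hr ÷ 1407.534 mcg/mL = 12.16828 mL/hr
Volume infused = 12.16828 mL/hr × 13.5 hr = 164.2718 mL
Volume remaining = 292 − 164.2718 = 127.7282 mL
Drug remaining = 127.7282 mL × 1407.534 mcg/mL = 179781.8 mcg = 179.7818 mg

180 mg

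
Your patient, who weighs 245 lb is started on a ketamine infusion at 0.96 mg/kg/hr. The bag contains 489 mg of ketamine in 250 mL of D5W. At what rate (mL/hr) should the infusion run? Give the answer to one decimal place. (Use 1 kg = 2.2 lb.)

Weight = 245 lb ÷ 2.2 lb/kg = 111.3636 kg
Dose = 0.96 mg/kg/hr × 111.3636 kg = 106.9091 mg/hr
Concentration = 489 mg ÷ 250 mL = 1.956 mg/mL
Rate = 106.9091 mg/hr ÷ 1.956 mg/mL = 54.657 mL/hr

54.7 mL/hr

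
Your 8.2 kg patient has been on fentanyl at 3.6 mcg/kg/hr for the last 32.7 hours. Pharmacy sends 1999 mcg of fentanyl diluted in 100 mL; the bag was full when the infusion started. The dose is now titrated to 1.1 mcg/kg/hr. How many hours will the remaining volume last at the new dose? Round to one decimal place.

114.6 hours

Initial rate:
Dose = 3.6 mcg/kg/hr × 8.2 kg = 29.52 mcg/hr
Concentration = 1999 mcg ÷ 100 mL = 19.99 mcg/mL
Rate = 29.52 mcg/hr ÷ 19.99 mcg/mL = 1.476738 mL/hr
Volume infused so far = 1.476738 mL/hr × 32.7 hr = 48.28934 mL
Volume remaining = 100 − 48.28934 = 51.71066 mL
New rate:
Dose = 1.1 mcg/kg/hr × 8.2 kg = 9.02 mcg/hr
Rate = 9.02 mcg/hr ÷ 19.99 mcg/mL = 0.4512256 mL/hr
Time remaining = 51.71066 mL ÷ 0.4512256 mL/hr = 114.6004 hr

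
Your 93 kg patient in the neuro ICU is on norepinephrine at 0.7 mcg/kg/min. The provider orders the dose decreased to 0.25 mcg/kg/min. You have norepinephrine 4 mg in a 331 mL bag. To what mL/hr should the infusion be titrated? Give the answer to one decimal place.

115.4 mL/hr

Dose = 0.25 mcg/kg/min × 93 kg = 23.25 mcg/min
23.25 mcg/min × 60 min/hr = 1395 mcg/hr
Concentration = 4 mg ÷ 331 mL = 0.01208459 mg/mL = 12.08459 mcg/mL
Rate = 1395 mcg/hr ÷ 12.08459 mcg/mL = 115.4362 mL/hr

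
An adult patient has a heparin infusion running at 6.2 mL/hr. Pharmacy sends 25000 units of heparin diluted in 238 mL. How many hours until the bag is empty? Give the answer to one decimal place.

Duration = 238 mL ÷ 6.2 mL/hr = 38.3871 hr

38.4 hours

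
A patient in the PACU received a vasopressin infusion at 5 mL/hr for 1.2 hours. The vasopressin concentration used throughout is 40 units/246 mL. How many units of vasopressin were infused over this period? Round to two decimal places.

Concentration = 40 units ÷ 246 mL = 0.1626016 units/mL
Drug rate = 5 mL/hr × 0.1626016 units/mL = 0.8130081 units/hr
Total = 0.8130081 units/hr × 1.2 hr = 0.9756098 units

0.98 units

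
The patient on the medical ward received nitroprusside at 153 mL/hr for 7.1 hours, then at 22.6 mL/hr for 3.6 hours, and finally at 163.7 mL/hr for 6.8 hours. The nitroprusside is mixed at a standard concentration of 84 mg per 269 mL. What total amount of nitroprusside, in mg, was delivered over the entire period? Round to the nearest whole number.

Concentration = 84 mg ÷ 269 mL = 0.3122677 mg/mL
Stage 1: 153 mL/hr × 7.1 hr = 1086.3 mL → 1086.3 mL × 0.3122677 mg/mL = 339.2164 mg
Stage 2: 22.6 mL/hr × 3.6 hr = 81.36 mL → 81.36 mL × 0.3122677 mg/mL = 25.4061 mg
Stage 3: 163.7 mL/hr × 6.8 hr = 1113.16 mL → 1113.16 mL × 0.3122677 mg/mL = 347.6039 mg
Total = 339.2164 + 25.4061 + 347.6039 = 712.2263 mg

712 mg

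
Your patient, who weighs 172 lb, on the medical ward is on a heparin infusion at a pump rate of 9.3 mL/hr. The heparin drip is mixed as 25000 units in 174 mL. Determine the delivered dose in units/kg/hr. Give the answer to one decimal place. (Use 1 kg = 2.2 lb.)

17.1 units/kg/hr

Weight = 172 lb ÷ 2.2 lb/kg = 78.18182 kg
Concentration = 25000 units ÷ 174 mL = 143.6782 units/mL
Drug rate = 9.3 mL/hr × 143.6782 units/mL = 1336.207 units/hr
1336.207 units/hr ÷ 78.18182 kg = 17.09102 units/kg/hr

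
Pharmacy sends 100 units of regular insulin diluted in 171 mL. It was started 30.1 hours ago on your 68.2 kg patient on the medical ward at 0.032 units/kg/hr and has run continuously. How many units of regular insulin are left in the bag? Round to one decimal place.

Dose = 0.032 units/kg/hr × 68.2 kg = 2.1824 units/hr
Concentration = 100 units ÷ 171 mL = 0.5847953 units/mL
Rate = 2.1824 units/hr ÷ 0.5847953 units/mL = 3.731904 mL/hr
Volume infused = 3.731904 mL/hr × 30.1 hr = 112.3303 mL
Volume remaining = 171 − 112.3303 = 58.66969 mL
Drug remaining = 58.66969 mL × 0.5847953 units/mL = 34.30976 units

34.3 units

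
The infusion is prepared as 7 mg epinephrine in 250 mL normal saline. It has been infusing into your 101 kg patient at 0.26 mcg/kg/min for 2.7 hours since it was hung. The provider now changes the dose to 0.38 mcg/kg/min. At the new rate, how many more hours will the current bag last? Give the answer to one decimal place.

Initial rate:
Dose = 0.26 mcg/kg/min × 101 kg = 26.26 mcg/min
26.26 mcg/min × 60 min/hr = 1575.6 mcg/hr
Concentration = 7 mg ÷ 250 mL = 0.028 mg/mL = 28 mcg/mL
Rate = 1575.6 mcg/hr ÷ 28 mcg/mL = 56.27143 mL/hr
Volume infused so far = 56.27143 mL/hr × 2.7 hr = 151.9329 mL
Volume remaining = 250 − 151.9329 = 98.06714 mL
New rate:
Dose = 0.38 mcg/kg/min × 101 kg = 38.38 mcg/min
38.38 mcg/min × 60 min/hr = 2302.8 mcg/hr
Rate = 2302.8 mcg/hr ÷ 28 mcg/mL = 82.24286 mL/hr
Time remaining = 98.06714 mL ÷ 82.24286 mL/hr = 1.192409 hr

1.2 hours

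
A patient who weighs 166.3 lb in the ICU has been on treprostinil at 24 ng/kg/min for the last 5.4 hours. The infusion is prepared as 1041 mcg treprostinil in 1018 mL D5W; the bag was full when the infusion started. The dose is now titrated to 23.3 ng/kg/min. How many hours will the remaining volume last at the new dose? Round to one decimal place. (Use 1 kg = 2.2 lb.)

Initial rate:
Weight = 166.3 lb ÷ 2.2 lb/kg = 75.59091 kg
Dose = 24 ng/kg/min × 75.59091 kg = 1814.182 ng/min
1814.182 ng/min × 60 min/hr = 108850.9 ng/hr
Concentration = 1041 mcg ÷ 1018 mL = 1.022593 mcg/mL = 1022.593 ng/mL
Rate = 108850.9 ng/hr ÷ 1022.593 ng/mL = 106.4459 mL/hr
Volume infused so far = 106.4459 mL/hr × 5.4 hr = 574.8081 mL
Volume remaining = 1018 − 574.8081 = 443.1919 mL
New rate:
Dose = 23.3 ng/kg/min × 75.59091 kg = 1761.268 ng/min
1761.268 ng/min × 60 min/hr = 105676.1 ng/hr
Rate = 105676.1 ng/hr ÷ 1022.593 ng/mL = 103.3413 mL/hr
Time remaining = 443.1919 mL ÷ 103.3413 mL/hr = 4.288625 hr

4.3 hours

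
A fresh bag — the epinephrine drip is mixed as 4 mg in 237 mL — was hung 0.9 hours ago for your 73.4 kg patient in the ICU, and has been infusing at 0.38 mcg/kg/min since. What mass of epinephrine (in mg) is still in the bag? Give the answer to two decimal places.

Dose = 0.38 mcg/kg/min × 73.4 kg = 27.892 mcg/min
27.892 mcg/min × 60 min/hr = 1673.52 mcg/hr
Concentration = 4 mg ÷ 237 mL = 0.01687764 mg/mL = 16.87764 mcg/mL
Rate = 1673.52 mcg/hr ÷ 16.87764 mcg/mL = 99.15606 mL/hr
Volume infused = 99.15606 mL/hr × 0.9 hr = 89.24045 mL
Volume remaining = 237 − 89.24045 = 147.7595 mL
Drug remaining = 147.7595 mL × 16.87764 mcg/mL = 2493.832 mcg = 2.493832 mg

2.49 mg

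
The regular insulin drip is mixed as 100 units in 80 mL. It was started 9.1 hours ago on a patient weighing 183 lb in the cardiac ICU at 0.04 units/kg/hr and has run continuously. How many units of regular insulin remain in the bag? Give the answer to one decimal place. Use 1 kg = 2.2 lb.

Weight = 183 lb ÷ 2.2 lb/kg = 83.18182 kg
Dose = 0.04 units/kg/hr × 83.18182 kg = 3.327273 units/hr
Concentration = 100 units ÷ 80 mL = 1.25 units/mL
Rate = 3.327273 units/hr ÷ 1.25 units/mL = 2.661818 mL/hr
Volume infused = 2.661818 mL/hr × 9.1 hr = 24.22255 mL
Volume remaining = 80 − 24.22255 = 55.77745 mL
Drug remaining = 55.77745 mL × 1.25 units/mL = 69.72182 units

69.7 units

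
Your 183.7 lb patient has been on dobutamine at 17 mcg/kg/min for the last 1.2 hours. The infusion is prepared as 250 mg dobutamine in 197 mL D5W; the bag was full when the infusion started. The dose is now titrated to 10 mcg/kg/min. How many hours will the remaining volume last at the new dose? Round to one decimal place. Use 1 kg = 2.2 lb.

Initial rate:
Weight = 183.7 lb ÷ 2.2 lb/kg = 83.5 kg
Dose = 17 mcg/kg/min × 83.5 kg = 1419.5 mcg/min
1419.5 mcg/min × 60 min/hr = 85170 mcg/hr
Concentration = 250 mg ÷ 197 mL = 1.269036 mg/mL = 1269.036 mcg/mL
Rate = 85170 mcg/hr ÷ 1269.036 mcg/mL = 67.11396 mL/hr
Volume infused so far = 67.11396 mL/hr × 1.2 hr = 80.53675 mL
Volume remaining = 197 − 80.53675 = 116.4632 mL
New rate:
Dose = 10 mcg/kg/min × 83.5 kg = 835 mcg/min
835 mcg/min × 60 min/hr = 50100 mcg/hr
Rate = 50100 mcg/hr ÷ 1269.036 mcg/mL = 39.4788 mL/hr
Time remaining = 116.4632 mL ÷ 39.4788 mL/hr = 2.95002 hr

3.0 hours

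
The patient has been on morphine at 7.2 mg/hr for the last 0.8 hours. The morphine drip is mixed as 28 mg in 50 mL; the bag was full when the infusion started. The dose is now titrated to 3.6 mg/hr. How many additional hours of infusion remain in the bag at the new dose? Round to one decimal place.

6.2 hours

Initial rate:
Concentration = 28 mg ÷ 50 mL = 0.56 mg/mL
Rate = 7.2 mg/hr ÷ 0.56 mg/mL = 12.85714 mL/hr
Volume infused so far = 12.85714 mL/hr × 0.8 hr = 10.28571 mL
Volume remaining = 50 − 10.28571 = 39.71429 mL
New rate:
Rate = 3.6 mg/hr ÷ 0.56 mg/mL = 6.428571 mL/hr
Time remaining = 39.71429 mL ÷ 6.428571 mL/hr = 6.177778 hr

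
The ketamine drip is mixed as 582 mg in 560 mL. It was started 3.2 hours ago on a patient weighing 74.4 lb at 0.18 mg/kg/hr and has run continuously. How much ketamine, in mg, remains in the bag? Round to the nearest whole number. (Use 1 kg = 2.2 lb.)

Weight = 74.4 lb ÷ 2.2 lb/kg = 33.81818 kg
Dose = 0.18 mg/kg/hr × 33.81818 kg = 6.087273 mg/hr
Concentration = 582 mg ÷ 560 mL = 1.039286 mg/mL
Rate = 6.087273 mg/hr ÷ 1.039286 mg/mL = 5.85717 mL/hr
Volume infused = 5.85717 mL/hr × 3.2 hr = 18.74294 mL
Volume remaining = 560 − 18.74294 = 541.2571 mL
Drug remaining = 541.2571 mL × 1.039286 mg/mL = 562.5207 mg

563 mg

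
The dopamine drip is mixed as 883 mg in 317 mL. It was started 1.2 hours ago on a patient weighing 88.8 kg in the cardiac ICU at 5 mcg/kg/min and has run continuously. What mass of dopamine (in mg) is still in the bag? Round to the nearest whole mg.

851 mg

Dose = 5 mcg/kg/min × 88.8 kg = 444 mcg/min
444 mcg/min × 60 min/hr = 26640 mcg/hr
Concentration = 883 mg ÷ 317 mL = 2.785489 mg/mL = 2785.489 mcg/mL
Rate = 26640 mcg/hr ÷ 2785.489 mcg/mL = 9.563851 mL/hr
Volume infused = 9.563851 mL/hr × 1.2 hr = 11.47662 mL
Volume remaining = 317 − 11.47662 = 305.5234 mL
Drug remaining = 305.5234 mL × 2785.489 mcg/mL = 851032 mcg = 851.032 mg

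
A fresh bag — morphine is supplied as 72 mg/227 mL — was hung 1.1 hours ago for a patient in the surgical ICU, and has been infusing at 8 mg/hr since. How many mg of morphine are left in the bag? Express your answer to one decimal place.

Concentration = 72 mg ÷ 227 mL = 0.3171806 mg/mL
Rate = 8 mg/hr ÷ 0.3171806 mg/mL = 25.22222 mL/hr
Volume infused = 25.22222 mL/hr × 1.1 hr = 27.74444 mL
Volume remaining = 227 − 27.74444 = 199.2556 mL
Drug remaining = 199.2556 mL × 0.3171806 mg/mL = 63.2 mg

63.2 mg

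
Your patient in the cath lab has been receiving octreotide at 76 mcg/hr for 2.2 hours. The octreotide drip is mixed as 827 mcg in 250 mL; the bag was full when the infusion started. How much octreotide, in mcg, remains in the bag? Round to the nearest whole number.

660 mcg

Concentration = 827 mcg ÷ 250 mL = 3.308 mcg/mL
Rate = 76 mcg/hr ÷ 3.308 mcg/mL = 22.97461 mL/hr
Volume infused = 22.97461 mL/hr × 2.2 hr = 50.54414 mL
Volume remaining = 250 − 50.54414 = 199.4559 mL
Drug remaining = 199.4559 mL × 3.308 mcg/mL = 659.8 mcg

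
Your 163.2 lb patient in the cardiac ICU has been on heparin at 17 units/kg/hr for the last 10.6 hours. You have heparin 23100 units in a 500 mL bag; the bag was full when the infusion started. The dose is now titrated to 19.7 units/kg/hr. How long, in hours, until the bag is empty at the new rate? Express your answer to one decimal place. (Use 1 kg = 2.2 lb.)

6.7 hours

Initial rate:
Weight = 163.2 lb ÷ 2.2 lb/kg = 74.18182 kg
Dose = 17 units/kg/hr × 74.18182 kg = 1261.091 units/hr
Concentration = 23100 units ÷ 500 mL = 46.2 units/mL
Rate = 1261.091 units/hr ÷ 46.2 units/mL = 27.29634 mL/hr
Volume infused so far = 27.29634 mL/hr × 10.6 hr = 289.3412 mL
Volume remaining = 500 − 289.3412 = 210.6588 mL
New rate:
Dose = 19.7 units/kg/hr × 74.18182 kg = 1461.382 units/hr
Rate = 1461.382 units/hr ÷ 46.2 units/mL = 31.63164 mL/hr
Time remaining = 210.6588 mL ÷ 31.63164 mL/hr = 6.659749 hr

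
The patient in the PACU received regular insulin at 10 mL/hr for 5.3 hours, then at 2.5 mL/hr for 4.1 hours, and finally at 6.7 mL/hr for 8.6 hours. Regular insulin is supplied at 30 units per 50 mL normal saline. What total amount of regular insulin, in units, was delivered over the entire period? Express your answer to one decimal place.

Concentration = 30 units ÷ 50 mL = 0.6 units/mL
Stage 1: 10 mL/hr × 5.3 hr = 53 mL → 53 mL × 0.6 units/mL = 31.8 units
Stage 2: 2.5 mL/hr × 4.1 hr = 10.25 mL → 10.25 mL × 0.6 units/mL = 6.15 units
Stage 3: 6.7 mL/hr × 8.6 hr = 57.62 mL → 57.62 mL × 0.6 units/mL = 34.572 units
Total = 31.8 + 6.15 + 34.572 = 72.522 units

72.5 units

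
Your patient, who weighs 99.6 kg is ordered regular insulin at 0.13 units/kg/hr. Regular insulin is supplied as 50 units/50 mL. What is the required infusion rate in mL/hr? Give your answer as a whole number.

13 mL/hr

Dose = 0.13 units/kg/hr × 99.6 kg = 12.948 units/hr
Concentration = 50 units ÷ 50 mL = 1 units/mL
Rate = 12.948 units/hr ÷ 1 units/mL = 12.948 mL/hr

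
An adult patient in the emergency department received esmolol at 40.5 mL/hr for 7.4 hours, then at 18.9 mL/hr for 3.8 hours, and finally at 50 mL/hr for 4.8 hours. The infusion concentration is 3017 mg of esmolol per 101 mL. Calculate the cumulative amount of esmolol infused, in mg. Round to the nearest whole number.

18267 mg

Concentration = 3017 mg ÷ 101 mL = 29.87129 mg/mL
Stage 1: 40.5 mL/hr × 7.4 hr = 299.7 mL → 299.7 mL × 29.87129 mg/mL = 8952.425 mg
Stage 2: 18.9 mL/hr × 3.8 hr = 71.82 mL → 71.82 mL × 29.87129 mg/mL = 2145.356 mg
Stage 3: 50 mL/hr × 4.8 hr = 240 mL → 240 mL × 29.87129 mg/mL = 7169.109 mg
Total = 8952.425 + 2145.356 + 7169.109 = 18266.89 mg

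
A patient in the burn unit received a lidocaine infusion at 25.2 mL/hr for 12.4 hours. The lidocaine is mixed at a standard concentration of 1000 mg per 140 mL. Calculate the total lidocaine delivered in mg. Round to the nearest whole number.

Concentration = 1000 mg ÷ 140 mL = 7.142857 mg/mL
Drug rate = 25.2 mL/hr × 7.142857 mg/mL = 180 mg/hr
Total = 180 mg/hr × 12.4 hr = 2232 mg

2232 mg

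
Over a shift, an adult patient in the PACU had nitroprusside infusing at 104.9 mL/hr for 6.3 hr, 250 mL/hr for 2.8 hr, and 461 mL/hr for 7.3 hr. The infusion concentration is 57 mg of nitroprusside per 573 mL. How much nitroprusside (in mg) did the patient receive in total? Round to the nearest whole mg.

Concentration = 57 mg ÷ 573 mL = 0.09947644 mg/mL
Stage 1: 104.9 mL/hr × 6.3 hr = 660.87 mL → 660.87 mL × 0.09947644 mg/mL = 65.74099 mg
Stage 2: 250 mL/hr × 2.8 hr = 700 mL → 700 mL × 0.09947644 mg/mL = 69.63351 mg
Stage 3: 461 mL/hr × 7.3 hr = 3365.3 mL → 3365.3 mL × 0.09947644 mg/mL = 334.7681 mg
Total = 65.74099 + 69.63351 + 334.7681 = 470.1426 mg

470 mg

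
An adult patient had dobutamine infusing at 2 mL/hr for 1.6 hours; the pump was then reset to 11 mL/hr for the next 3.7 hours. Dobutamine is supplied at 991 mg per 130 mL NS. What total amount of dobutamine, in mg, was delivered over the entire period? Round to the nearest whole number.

Concentration = 991 mg ÷ 130 mL = 7.623077 mg/mL
Stage 1: 2 mL/hr × 1.6 hr = 3.2 mL → 3.2 mL × 7.623077 mg/mL = 24.39385 mg
Stage 2: 11 mL/hr × 3.7 hr = 40.7 mL → 40.7 mL × 7.623077 mg/mL = 310.2592 mg
Total = 24.39385 + 310.2592 = 334.6531 mg

335 mg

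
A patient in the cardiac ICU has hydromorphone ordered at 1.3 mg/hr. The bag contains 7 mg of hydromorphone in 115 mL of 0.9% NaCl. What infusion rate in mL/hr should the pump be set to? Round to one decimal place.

Concentration = 7 mg ÷ 115 mL = 0.06086957 mg/mL
Rate = 1.3 mg/hr ÷ 0.06086957 mg/mL = 21.35714 mL/hr

21.4 mL/hr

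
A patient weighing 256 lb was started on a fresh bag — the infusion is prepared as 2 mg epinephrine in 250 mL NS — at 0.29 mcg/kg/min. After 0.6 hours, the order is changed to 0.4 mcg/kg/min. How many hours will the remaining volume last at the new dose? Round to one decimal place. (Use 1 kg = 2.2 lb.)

Initial rate:
Weight = 256 lb ÷ 2.2 lb/kg = 116.3636 kg
Dose = 0.29 mcg/kg/min × 116.3636 kg = 33.74545 mcg/min
33.74545 mcg/min × 60 min/hr = 2024.727 mcg/hr
Concentration = 2 mg ÷ 250 mL = 0.008 mg/mL = 8 mcg/mL
Rate = 2024.727 mcg/hr ÷ 8 mcg/mL = 253.0909 mL/hr
Volume infused so far = 253.0909 mL/hr × 0.6 hr = 151.8545 mL
Volume remaining = 250 − 151.8545 = 98.14545 mL
New rate:
Dose = 0.4 mcg/kg/min × 116.3636 kg = 46.54545 mcg/min
46.54545 mcg/min × 60 min/hr = 2792.727 mcg/hr
Rate = 2792.727 mcg/hr ÷ 8 mcg/mL = 349.0909 mL/hr
Time remaining = 98.14545 mL ÷ 349.0909 mL/hr = 0.2811458 hr

0.3 hours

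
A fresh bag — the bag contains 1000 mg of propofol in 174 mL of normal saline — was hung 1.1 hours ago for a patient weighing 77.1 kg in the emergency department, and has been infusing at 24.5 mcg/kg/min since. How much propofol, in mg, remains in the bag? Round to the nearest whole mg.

875 mg

Dose = 24.5 mcg/kg/min × 77.1 kg = 1888.95 mcg/min
1888.95 mcg/min × 60 min/hr = 113337 mcg/hr
Concentration = 1000 mg ÷ 174 mL = 5.747126 mg/mL = 5747.126 mcg/mL
Rate = 113337 mcg/hr ÷ 5747.126 mcg/mL = 19.72064 mL/hr
Volume infused = 19.72064 mL/hr × 1.1 hr = 21.6927 mL
Volume remaining = 174 − 21.6927 = 152.3073 mL
Drug remaining = 152.3073 mL × 5747.126 mcg/mL = 875329.3 mcg = 875.3293 mg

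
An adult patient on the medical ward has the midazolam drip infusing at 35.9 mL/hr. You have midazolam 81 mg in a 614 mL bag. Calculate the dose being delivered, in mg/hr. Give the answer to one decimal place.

Concentration = 81 mg ÷ 614 mL = 0.1319218 mg/mL
Drug rate = 35.9 mL/hr × 0.1319218 mg/mL = 4.735993 mg/hr

4.7 mg/hr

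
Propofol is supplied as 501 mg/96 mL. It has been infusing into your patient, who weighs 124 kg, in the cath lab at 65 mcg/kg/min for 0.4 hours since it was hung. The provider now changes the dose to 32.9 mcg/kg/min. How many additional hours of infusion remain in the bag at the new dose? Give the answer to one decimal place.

1.3 hours

Initial rate:
Dose = 65 mcg/kg/min × 124 kg = 8060 mcg/min
8060 mcg/min × 60 min/hr = 483600 mcg/hr
Concentration = 501 mg ÷ 96 mL = 5.21875 mg/mL = 5218.75 mcg/mL
Rate = 483600 mcg/hr ÷ 5218.75 mcg/mL = 92.66587 mL/hr
Volume infused so far = 92.66587 mL/hr × 0.4 hr = 37.06635 mL
Volume remaining = 96 − 37.06635 = 58.93365 mL
New rate:
Dose = 32.9 mcg/kg/min × 124 kg = 4079.6 mcg/min
4079.6 mcg/min × 60 min/hr = 244776 mcg/hr
Rate = 244776 mcg/hr ÷ 5218.75 mcg/mL = 46.90319 mL/hr
Time remaining = 58.93365 mL ÷ 46.90319 mL/hr = 1.256496 hr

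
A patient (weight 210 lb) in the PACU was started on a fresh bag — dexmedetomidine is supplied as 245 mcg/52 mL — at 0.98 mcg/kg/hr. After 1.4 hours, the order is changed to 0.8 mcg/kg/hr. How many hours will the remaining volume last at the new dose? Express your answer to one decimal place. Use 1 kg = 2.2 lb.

Initial rate:
Weight = 210 lb ÷ 2.2 lb/kg = 95.45455 kg
Dose = 0.98 mcg/kg/hr × 95.45455 kg = 93.54545 mcg/hr
Concentration = 245 mcg ÷ 52 mL = 4.711538 mcg/mL
Rate = 93.54545 mcg/hr ÷ 4.711538 mcg/mL = 19.85455 mL/hr
Volume infused so far = 19.85455 mL/hr × 1.4 hr = 27.79636 mL
Volume remaining = 52 − 27.79636 = 24.20364 mL
New rate:
Dose = 0.8 mcg/kg/hr × 95.45455 kg = 76.36364 mcg/hr
Rate = 76.36364 mcg/hr ÷ 4.711538 mcg/mL = 16.20779 mL/hr
Time remaining = 24.20364 mL ÷ 16.20779 mL/hr = 1.493333 hr

1.5 hours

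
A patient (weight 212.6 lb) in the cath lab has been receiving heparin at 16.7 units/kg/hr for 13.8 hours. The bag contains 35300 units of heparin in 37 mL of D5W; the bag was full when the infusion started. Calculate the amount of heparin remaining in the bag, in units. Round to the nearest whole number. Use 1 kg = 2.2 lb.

13029 units

Weight = 212.6 lb ÷ 2.2 lb/kg = 96.63636 kg
Dose = 16.7 units/kg/hr × 96.63636 kg = 1613.827 units/hr
Concentration = 35300 units ÷ 37 mL = 954.0541 units/mL
Rate = 1613.827 units/hr ÷ 954.0541 units/mL = 1.691547 mL/hr
Volume infused = 1.691547 mL/hr × 13.8 hr = 23.34335 mL
Volume remaining = 37 − 23.34335 = 13.65665 mL
Drug remaining = 13.65665 mL × 954.0541 units/mL = 13029.18 units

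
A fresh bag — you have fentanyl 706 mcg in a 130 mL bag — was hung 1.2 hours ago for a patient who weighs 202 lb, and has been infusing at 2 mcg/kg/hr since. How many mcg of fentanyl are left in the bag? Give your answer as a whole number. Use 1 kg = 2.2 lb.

486 mcg

Weight = 202 lb ÷ 2.2 lb/kg = 91.81818 kg
Dose = 2 mcg/kg/hr × 91.81818 kg = 183.6364 mcg/hr
Concentration = 706 mcg ÷ 130 mL = 5.430769 mcg/mL
Rate = 183.6364 mcg/hr ÷ 5.430769 mcg/mL = 33.81406 mL/hr
Volume infused = 33.81406 mL/hr × 1.2 hr = 40.57687 mL
Volume remaining = 130 − 40.57687 = 89.42313 mL
Drug remaining = 89.42313 mL × 5.430769 mcg/mL = 485.6364 mcg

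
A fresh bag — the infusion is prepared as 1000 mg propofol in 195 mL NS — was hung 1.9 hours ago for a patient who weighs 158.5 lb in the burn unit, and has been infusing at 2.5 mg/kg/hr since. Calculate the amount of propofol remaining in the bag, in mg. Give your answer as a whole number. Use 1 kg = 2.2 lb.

Weight = 158.5 lb ÷ 2.2 lb/kg = 72.04545 kg
Dose = 2.5 mg/kg/hr × 72.04545 kg = 180.1136 mg/hr
Concentration = 1000 mg ÷ 195 mL = 5.128205 mg/mL
Rate = 180.1136 mg/hr ÷ 5.128205 mg/mL = 35.12216 mL/hr
Volume infused = 35.12216 mL/hr × 1.9 hr = 66.7321 mL
Volume remaining = 195 − 66.7321 = 128.2679 mL
Drug remaining = 128.2679 mL × 5.128205 mg/mL = 657.7841 mg

658 mg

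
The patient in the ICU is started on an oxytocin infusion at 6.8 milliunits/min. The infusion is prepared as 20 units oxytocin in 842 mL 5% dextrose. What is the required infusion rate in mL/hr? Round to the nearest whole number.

17 mL/hr

6.8 milliunits/min × 60 min/hr = 408 milliunits/hr
Concentration = 20 units ÷ 842 mL = 0.02375297 units/mL = 23.75297 milliunits/mL
Rate = 408 milliunits/hr ÷ 23.75297 milliunits/mL = 17.1768 mL/hr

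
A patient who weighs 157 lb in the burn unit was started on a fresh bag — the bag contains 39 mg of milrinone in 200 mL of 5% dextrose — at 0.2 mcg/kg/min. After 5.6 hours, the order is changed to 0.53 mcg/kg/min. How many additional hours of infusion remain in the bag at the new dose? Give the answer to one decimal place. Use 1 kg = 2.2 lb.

Initial rate:
Weight = 157 lb ÷ 2.2 lb/kg = 71.36364 kg
Dose = 0.2 mcg/kg/min × 71.36364 kg = 14.27273 mcg/min
14.27273 mcg/min × 60 min/hr = 856.3636 mcg/hr
Concentration = 39 mg ÷ 200 mL = 0.195 mg/mL = 195 mcg/mL
Rate = 856.3636 mcg/hr ÷ 195 mcg/mL = 4.391608 mL/hr
Volume infused so far = 4.391608 mL/hr × 5.6 hr = 24.59301 mL
Volume remaining = 200 − 24.59301 = 175.407 mL
New rate:
Dose = 0.53 mcg/kg/min × 71.36364 kg = 37.82273 mcg/min
37.82273 mcg/min × 60 min/hr = 2269.364 mcg/hr
Rate = 2269.364 mcg/hr ÷ 195 mcg/mL = 11.63776 mL/hr
Time remaining = 175.407 mL ÷ 11.63776 mL/hr = 15.07223 hr

15.1 hours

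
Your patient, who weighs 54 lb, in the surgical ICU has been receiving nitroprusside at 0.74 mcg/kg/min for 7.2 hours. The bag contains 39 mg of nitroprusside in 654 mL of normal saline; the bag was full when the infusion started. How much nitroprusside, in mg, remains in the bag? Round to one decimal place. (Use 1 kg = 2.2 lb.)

31.2 mg

Weight = 54 lb ÷ 2.2 lb/kg = 24.54545 kg
Dose = 0.74 mcg/kg/min × 24.54545 kg = 18.16364 mcg/min
18.16364 mcg/min × 60 min/hr = 1089.818 mcg/hr
Concentration = 39 mg ÷ 654 mL = 0.05963303 mg/mL = 59.63303 mcg/mL
Rate = 1089.818 mcg/hr ÷ 59.63303 mcg/mL = 18.27541 mL/hr
Volume infused = 18.27541 mL/hr × 7.2 hr = 131.583 mL
Volume remaining = 654 − 131.583 = 522.417 mL
Drug remaining = 522.417 mL × 59.63303 mcg/mL = 31153.31 mcg = 31.15331 mg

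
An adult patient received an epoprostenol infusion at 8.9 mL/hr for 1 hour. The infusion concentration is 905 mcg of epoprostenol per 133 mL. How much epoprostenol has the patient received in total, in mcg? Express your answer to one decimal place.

60.6 mcg

Concentration = 905 mcg ÷ 133 mL = 6.804511 mcg/mL = 6804.511 ng/mL
Drug rate = 8.9 mL/hr × 6804.511 ng/mL = 60560.15 ng/hr
Total = 60560.15 ng/hr × 1 hr = 60560.15 ng = 60.56015 mcg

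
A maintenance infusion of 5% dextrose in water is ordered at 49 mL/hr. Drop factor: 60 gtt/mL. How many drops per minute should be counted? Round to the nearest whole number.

49 gtt/min

49 mL/hr ÷ 60 min/hr = 0.8166667 mL/min
0.8166667 mL/min × 60 gtt/mL = 49 gtt/min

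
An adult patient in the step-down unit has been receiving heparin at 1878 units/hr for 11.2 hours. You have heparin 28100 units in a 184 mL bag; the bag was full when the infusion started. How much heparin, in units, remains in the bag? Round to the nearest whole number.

7066 units

Concentration = 28100 units ÷ 184 mL = 152.7174 units/mL
Rate = 1878 units/hr ÷ 152.7174 units/mL = 12.29722 mL/hr
Volume infused = 12.29722 mL/hr × 11.2 hr = 137.7289 mL
Volume remaining = 184 − 137.7289 = 46.27109 mL
Drug remaining = 46.27109 mL × 152.7174 units/mL = 7066.4 units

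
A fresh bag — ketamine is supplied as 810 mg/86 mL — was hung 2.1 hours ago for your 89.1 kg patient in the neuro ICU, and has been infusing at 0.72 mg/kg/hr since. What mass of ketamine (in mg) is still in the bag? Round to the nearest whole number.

675 mg

Dose = 0.72 mg/kg/hr × 89.1 kg = 64.152 mg/hr
Concentration = 810 mg ÷ 86 mL = 9.418605 mg/mL
Rate = 64.152 mg/hr ÷ 9.418605 mg/mL = 6.8112 mL/hr
Volume infused = 6.8112 mL/hr × 2.1 hr = 14.30352 mL
Volume remaining = 86 − 14.30352 = 71.69648 mL
Drug remaining = 71.69648 mL × 9.418605 mg/mL = 675.2808 mg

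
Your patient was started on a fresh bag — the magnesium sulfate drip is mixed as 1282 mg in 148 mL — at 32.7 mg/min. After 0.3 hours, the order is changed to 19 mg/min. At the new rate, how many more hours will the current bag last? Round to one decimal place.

0.6 hours

Initial rate:
32.7 mg/min × 60 min/hr = 1962 mg/hr
Concentration = 1282 mg ÷ 148 mL = 8.662162 mg/mL
Rate = 1962 mg/hr ÷ 8.662162 mg/mL = 226.5023 mL/hr
Volume infused so far = 226.5023 mL/hr × 0.3 hr = 67.9507 mL
Volume remaining = 148 − 67.9507 = 80.0493 mL
New rate:
19 mg/min × 60 min/hr = 1140 mg/hr
Rate = 1140 mg/hr ÷ 8.662162 mg/mL = 131.6069 mL/hr
Time remaining = 80.0493 mL ÷ 131.6069 mL/hr = 0.6082456 hr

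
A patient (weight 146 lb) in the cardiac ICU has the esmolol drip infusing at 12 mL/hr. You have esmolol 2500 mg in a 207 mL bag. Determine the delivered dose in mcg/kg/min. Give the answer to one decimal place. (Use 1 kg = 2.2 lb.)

36.4 mcg/kg/min

Weight = 146 lb ÷ 2.2 lb/kg = 66.36364 kg
Concentration = 2500 mg ÷ 207 mL = 12.07729 mg/mL = 12077.29 mcg/mL
Drug rate = 12 mL/hr × 12077.29 mcg/mL = 144927.5 mcg/hr
144927.5 mcg/hr ÷ 60 min/hr = 2415.459 mcg/min
2415.459 mcg/min ÷ 66.36364 kg = 36.39733 mcg/kg/min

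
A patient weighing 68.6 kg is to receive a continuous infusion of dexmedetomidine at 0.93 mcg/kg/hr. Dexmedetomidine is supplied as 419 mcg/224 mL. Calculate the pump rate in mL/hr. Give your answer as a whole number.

34 mL/hr

Dose = 0.93 mcg/kg/hr × 68.6 kg = 63.798 mcg/hr
Concentration = 419 mcg ÷ 224 mL = 1.870536 mcg/mL
Rate = 63.798 mcg/hr ÷ 1.870536 mcg/mL = 34.10681 mL/hr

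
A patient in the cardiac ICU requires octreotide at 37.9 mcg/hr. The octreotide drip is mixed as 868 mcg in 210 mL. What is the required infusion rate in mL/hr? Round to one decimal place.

Concentration = 868 mcg ÷ 210 mL = 4.133333 mcg/mL
Rate = 37.9 mcg/hr ÷ 4.133333 mcg/mL = 9.169355 mL/hr

9.2 mL/hr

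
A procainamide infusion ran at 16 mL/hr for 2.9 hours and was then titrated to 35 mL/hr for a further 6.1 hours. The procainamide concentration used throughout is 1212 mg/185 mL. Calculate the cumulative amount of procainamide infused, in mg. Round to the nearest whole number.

1703 mg

Concentration = 1212 mg ÷ 185 mL = 6.551351 mg/mL
Stage 1: 16 mL/hr × 2.9 hr = 46.4 mL → 46.4 mL × 6.551351 mg/mL = 303.9827 mg
Stage 2: 35 mL/hr × 6.1 hr = 213.5 mL → 213.5 mL × 6.551351 mg/mL = 1398.714 mg
Total = 303.9827 + 1398.714 = 1702.696 mg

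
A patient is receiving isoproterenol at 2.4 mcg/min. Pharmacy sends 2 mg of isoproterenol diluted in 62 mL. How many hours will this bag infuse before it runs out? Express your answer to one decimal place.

2.4 mcg/min × 60 min/hr = 144 mcg/hr
Concentration = 2 mg ÷ 62 mL = 0.03225806 mg/mL = 32.25806 mcg/mL
Rate = 144 mcg/hr ÷ 32.25806 mcg/mL = 4.464 mL/hr
Duration = 62 mL ÷ 4.464 mL/hr = 13.88889 hr

13.9 hours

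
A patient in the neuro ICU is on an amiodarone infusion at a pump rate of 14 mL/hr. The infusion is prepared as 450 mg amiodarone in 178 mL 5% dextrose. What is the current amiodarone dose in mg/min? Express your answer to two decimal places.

0.59 mg/min

Concentration = 450 mg ÷ 178 mL = 2.52809 mg/mL
Drug rate = 14 mL/hr × 2.52809 mg/mL = 35.39326 mg/hr
35.39326 mg/hr ÷ 60 min/hr = 0.5898876 mg/min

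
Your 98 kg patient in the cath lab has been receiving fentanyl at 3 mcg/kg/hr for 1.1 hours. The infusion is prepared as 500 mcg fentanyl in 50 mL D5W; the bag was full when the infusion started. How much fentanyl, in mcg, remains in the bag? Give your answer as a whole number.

177 mcg

Dose = 3 mcg/kg/hr × 98 kg = 294 mcg/hr
Concentration = 500 mcg ÷ 50 mL = 10 mcg/mL
Rate = 294 mcg/hr ÷ 10 mcg/mL = 29.4 mL/hr
Volume infused = 29.4 mL/hr × 1.1 hr = 32.34 mL
Volume remaining = 50 − 32.34 = 17.66 mL
Drug remaining = 17.66 mL × 10 mcg/mL = 176.6 mcg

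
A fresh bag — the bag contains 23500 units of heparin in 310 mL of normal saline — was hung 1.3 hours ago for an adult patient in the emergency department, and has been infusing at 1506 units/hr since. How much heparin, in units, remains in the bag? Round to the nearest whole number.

21542 units

Concentration = 23500 units ÷ 310 mL = 75.80645 units/mL
Rate = 1506 units/hr ÷ 75.80645 units/mL = 19.86638 mL/hr
Volume infused = 19.86638 mL/hr × 1.3 hr = 25.8263 mL
Volume remaining = 310 − 25.8263 = 284.1737 mL
Drug remaining = 284.1737 mL × 75.80645 units/mL = 21542.2 units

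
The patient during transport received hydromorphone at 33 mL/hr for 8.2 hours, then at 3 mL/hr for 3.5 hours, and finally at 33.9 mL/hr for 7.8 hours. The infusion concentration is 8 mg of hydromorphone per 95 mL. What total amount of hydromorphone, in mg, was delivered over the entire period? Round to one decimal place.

Concentration = 8 mg ÷ 95 mL = 0.08421053 mg/mL
Stage 1: 33 mL/hr × 8.2 hr = 270.6 mL → 270.6 mL × 0.08421053 mg/mL = 22.78737 mg
Stage 2: 3 mL/hr × 3.5 hr = 10.5 mL → 10.5 mL × 0.08421053 mg/mL = 0.8842105 mg
Stage 3: 33.9 mL/hr × 7.8 hr = 264.42 mL → 264.42 mL × 0.08421053 mg/mL = 22.26695 mg
Total = 22.78737 + 0.8842105 + 22.26695 = 45.93853 mg

45.9 mg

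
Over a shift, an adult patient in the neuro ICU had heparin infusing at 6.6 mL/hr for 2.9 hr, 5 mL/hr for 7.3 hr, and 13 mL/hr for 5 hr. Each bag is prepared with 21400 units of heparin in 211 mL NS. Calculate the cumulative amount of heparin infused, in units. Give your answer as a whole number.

12236 units

Concentration = 21400 units ÷ 211 mL = 101.4218 units/mL
Stage 1: 6.6 mL/hr × 2.9 hr = 19.14 mL → 19.14 mL × 101.4218 units/mL = 1941.213 units
Stage 2: 5 mL/hr × 7.3 hr = 36.5 mL → 36.5 mL × 101.4218 units/mL = 3701.896 units
Stage 3: 13 mL/hr × 5 hr = 65 mL → 65 mL × 101.4218 units/mL = 6592.417 units
Total = 1941.213 + 3701.896 + 6592.417 = 12235.53 units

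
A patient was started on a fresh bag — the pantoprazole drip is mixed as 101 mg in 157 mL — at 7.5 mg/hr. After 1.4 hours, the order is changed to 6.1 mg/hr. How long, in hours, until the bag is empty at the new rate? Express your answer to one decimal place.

14.8 hours

Initial rate:
Concentration = 101 mg ÷ 157 mL = 0.6433121 mg/mL
Rate = 7.5 mg/hr ÷ 0.6433121 mg/mL = 11.65842 mL/hr
Volume infused so far = 11.65842 mL/hr × 1.4 hr = 16.32178 mL
Volume remaining = 157 − 16.32178 = 140.6782 mL
New rate:
Rate = 6.1 mg/hr ÷ 0.6433121 mg/mL = 9.482178 mL/hr
Time remaining = 140.6782 mL ÷ 9.482178 mL/hr = 14.83607 hr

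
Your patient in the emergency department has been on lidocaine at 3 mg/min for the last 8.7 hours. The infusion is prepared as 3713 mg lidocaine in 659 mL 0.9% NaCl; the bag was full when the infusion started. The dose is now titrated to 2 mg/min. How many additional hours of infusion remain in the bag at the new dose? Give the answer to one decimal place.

17.9 hours

Initial rate:
3 mg/min × 60 min/hr = 180 mg/hr
Concentration = 3713 mg ÷ 659 mL = 5.634294 mg/mL
Rate = 180 mg/hr ÷ 5.634294 mg/mL = 31.94721 mL/hr
Volume infused so far = 31.94721 mL/hr × 8.7 hr = 277.9407 mL
Volume remaining = 659 − 277.9407 = 381.0593 mL
New rate:
2 mg/min × 60 min/hr = 120 mg/hr
Rate = 120 mg/hr ÷ 5.634294 mg/mL = 21.29814 mL/hr
Time remaining = 381.0593 mL ÷ 21.29814 mL/hr = 17.89167 hr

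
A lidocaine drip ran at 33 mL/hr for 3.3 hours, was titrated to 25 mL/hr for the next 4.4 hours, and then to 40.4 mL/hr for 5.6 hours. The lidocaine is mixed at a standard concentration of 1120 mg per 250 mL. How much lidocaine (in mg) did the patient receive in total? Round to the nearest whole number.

1994 mg

Concentration = 1120 mg ÷ 250 mL = 4.48 mg/mL
Stage 1: 33 mL/hr × 3.3 hr = 108.9 mL → 108.9 mL × 4.48 mg/mL = 487.872 mg
Stage 2: 25 mL/hr × 4.4 hr = 110 mL → 110 mL × 4.48 mg/mL = 492.8 mg
Stage 3: 40.4 mL/hr × 5.6 hr = 226.24 mL → 226.24 mL × 4.48 mg/mL = 1013.555 mg
Total = 487.872 + 492.8 + 1013.555 = 1994.227 mg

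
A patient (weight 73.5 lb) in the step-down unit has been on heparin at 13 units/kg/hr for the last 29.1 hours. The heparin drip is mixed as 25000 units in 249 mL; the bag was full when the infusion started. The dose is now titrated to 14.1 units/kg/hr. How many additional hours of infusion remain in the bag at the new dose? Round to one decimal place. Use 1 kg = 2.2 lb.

Initial rate:
Weight = 73.5 lb ÷ 2.2 lb/kg = 33.40909 kg
Dose = 13 units/kg/hr × 33.40909 kg = 434.3182 units/hr
Concentration = 25000 units ÷ 249 mL = 100.4016 units/mL
Rate = 434.3182 units/hr ÷ 100.4016 units/mL = 4.325809 mL/hr
Volume infused so far = 4.325809 mL/hr × 29.1 hr = 125.881 mL
Volume remaining = 249 − 125.881 = 123.119 mL
New rate:
Dose = 14.1 units/kg/hr × 33.40909 kg = 471.0682 units/hr
Rate = 471.0682 units/hr ÷ 100.4016 units/mL = 4.691839 mL/hr
Time remaining = 123.119 mL ÷ 4.691839 mL/hr = 26.24109 hr

26.2 hours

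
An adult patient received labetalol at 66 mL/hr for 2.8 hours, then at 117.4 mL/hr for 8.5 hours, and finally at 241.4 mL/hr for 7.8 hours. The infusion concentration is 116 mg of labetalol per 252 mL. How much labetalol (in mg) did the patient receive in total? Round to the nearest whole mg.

Concentration = 116 mg ÷ 252 mL = 0.4603175 mg/mL
Stage 1: 66 mL/hr × 2.8 hr = 184.8 mL → 184.8 mL × 0.4603175 mg/mL = 85.06667 mg
Stage 2: 117.4 mL/hr × 8.5 hr = 997.9 mL → 997.9 mL × 0.4603175 mg/mL = 459.3508 mg
Stage 3: 241.4 mL/hr × 7.8 hr = 1882.92 mL → 1882.92 mL × 0.4603175 mg/mL = 866.741 mg
Total = 85.06667 + 459.3508 + 866.741 = 1411.158 mg

1411 mg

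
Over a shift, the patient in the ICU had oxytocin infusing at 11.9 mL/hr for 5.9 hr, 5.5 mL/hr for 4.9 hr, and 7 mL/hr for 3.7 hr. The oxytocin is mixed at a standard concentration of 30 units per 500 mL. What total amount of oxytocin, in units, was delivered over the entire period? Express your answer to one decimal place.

7.4 units

Concentration = 30 units ÷ 500 mL = 0.06 units/mL
Stage 1: 11.9 mL/hr × 5.9 hr = 70.21 mL → 70.21 mL × 0.06 units/mL = 4.2126 units
Stage 2: 5.5 mL/hr × 4.9 hr = 26.95 mL → 26.95 mL × 0.06 units/mL = 1.617 units
Stage 3: 7 mL/hr × 3.7 hr = 25.9 mL → 25.9 mL × 0.06 units/mL = 1.554 units
Total = 4.2126 + 1.617 + 1.554 = 7.3836 units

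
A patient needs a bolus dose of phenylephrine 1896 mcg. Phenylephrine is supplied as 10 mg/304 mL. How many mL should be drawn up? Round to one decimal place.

Concentration = 10 mg ÷ 304 mL = 0.03289474 mg/mL = 32.89474 mcg/mL
Volume = 1896 mcg ÷ 32.89474 mcg/mL = 57.6384 mL

57.6 mL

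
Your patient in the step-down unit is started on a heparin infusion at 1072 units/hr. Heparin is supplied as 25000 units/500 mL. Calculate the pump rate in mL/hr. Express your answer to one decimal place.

21.4 mL/hr

Concentration = 25000 units ÷ 500 mL = 50 units/mL
Rate = 1072 units/hr ÷ 50 units/mL = 21.44 mL/hr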